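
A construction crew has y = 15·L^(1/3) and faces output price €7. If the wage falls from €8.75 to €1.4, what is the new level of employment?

From P·MP_L = w with MP_L = 5·L^(-2/3), the labor demand is L(w) = (35/w)^(3/2).
At w = 8.75: L = 8. At w = 1.4: L = 125.

L* = 125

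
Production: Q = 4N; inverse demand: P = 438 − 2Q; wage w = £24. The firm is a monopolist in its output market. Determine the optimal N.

N* = 27

Marginal revenue from the inverse demand is MR = 438 − 4Q.
The marginal product is MP_N = 4.
A monopolist hires until marginal revenue product equals the wage: MR·MP_N = w.
(438 − 16N)·4 = 24, so N = 27.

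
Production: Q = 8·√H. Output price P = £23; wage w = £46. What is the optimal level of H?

H* = 4

MP_H = (1/2)·8·H^(-1/2) = 4·H^(-1/2).
Profit maximization for a price taker requires P·MP_H = w: 23·4·H^(-1/2) = 46.
So H^(-1/2) = 0.5, which gives H = 4.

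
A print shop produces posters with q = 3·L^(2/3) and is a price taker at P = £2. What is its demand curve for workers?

L(w) = 64/w³

MP_L = (2/3)·3·L^(-1/3) = 2·L^(-1/3).
Setting P·MP_L = w: 4·L^(-1/3) = w.
Solving for L: L^(-1/3) = w/4, so L = (4/w)^(3).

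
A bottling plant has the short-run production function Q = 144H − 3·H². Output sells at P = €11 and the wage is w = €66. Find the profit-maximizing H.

The marginal product of H is MP_H = 144 − 6H.
A price-taking firm hires until the value of the marginal product equals the wage: P·MP_H = w, so 11·(144 − 6H) = 66.
Then 144 − 6H = 6, giving H = 23.

H* = 23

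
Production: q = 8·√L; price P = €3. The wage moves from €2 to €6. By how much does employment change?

From P·MP_L = w with MP_L = 4·L^(-1/2), the labor demand is L(w) = (12/w)^(2).
At w = 2: L = 36. At w = 6: L = 4.
ΔL = 4 − 36 = -32.

ΔL = -32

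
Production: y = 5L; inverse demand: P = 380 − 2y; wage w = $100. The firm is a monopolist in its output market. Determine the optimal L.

L* = 18

Marginal revenue from the inverse demand is MR = 380 − 4y.
The marginal product is MP_L = 5.
A monopolist hires until marginal revenue product equals the wage: MR·MP_L = w.
(380 − 20L)·5 = 100, so L = 18.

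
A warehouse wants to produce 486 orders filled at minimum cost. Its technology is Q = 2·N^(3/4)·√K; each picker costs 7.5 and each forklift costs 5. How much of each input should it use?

N* = 81, K* = 81

Cost minimization requires the marginal rate of technical substitution to equal the input-price ratio: MP_N/MP_K = w/r.
Here MP_N/MP_K = (3/4)·(K/N)/(1/2) = 1.5·(K/N). Setting this equal to 7.5/5 = 1.5 gives K = N.
Substituting into Q = 486: 2·N^(3/4)·(N)^(1/2) = 486.
Solving, N = 81 and K = 81.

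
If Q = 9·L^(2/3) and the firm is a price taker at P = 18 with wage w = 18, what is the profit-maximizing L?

MP_L = (2/3)·9·L^(-1/3) = 6·L^(-1/3).
Profit maximization for a price taker requires P·MP_L = w: 18·6·L^(-1/3) = 18.
So L^(-1/3) = 1/6, which gives L = 216.

L* = 216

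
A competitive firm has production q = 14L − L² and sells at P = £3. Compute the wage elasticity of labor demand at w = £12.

From P·MP_L = w with MP_L = 14 − 2L, labor demand is L(w) = (14 − w/3)/2.
dL/dw = −1/(6) = -1/6.
At w = 12, L = 5, so ε = (dL/dw)·(w/L) = (-1/6)·(12/5) = -0.4.

ε = -0.4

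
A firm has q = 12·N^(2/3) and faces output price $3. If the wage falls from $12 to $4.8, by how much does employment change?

ΔN = 117

From P·MP_N = w with MP_N = 8·N^(-1/3), the labor demand is N(w) = (24/w)^(3).
At w = 12: N = 8. At w = 4.8: N = 125.
ΔN = 125 − 8 = 117.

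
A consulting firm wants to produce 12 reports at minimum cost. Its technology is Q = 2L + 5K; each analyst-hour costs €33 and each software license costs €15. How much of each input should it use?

L* = 0, K* = 2.4

The inputs are perfect substitutes, so the firm uses whichever has the lower cost per unit of output.
Cost per unit of output via L is w/2 = 16.5; via K it is r/5 = 3. K is cheaper.
Producing Q = 12 with K alone: L = 0, K = 2.4.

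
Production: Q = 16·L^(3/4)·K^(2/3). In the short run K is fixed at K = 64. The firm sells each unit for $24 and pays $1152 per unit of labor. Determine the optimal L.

With K = 64, MP_L = (3/4)·16·L^(-1/4)·64^(2/3) = 192·L^(-1/4).
Profit maximization for a price taker requires P·MP_L = w: 24·192·L^(-1/4) = 1152.
So L^(-1/4) = 0.25, which gives L = 256.

L* = 256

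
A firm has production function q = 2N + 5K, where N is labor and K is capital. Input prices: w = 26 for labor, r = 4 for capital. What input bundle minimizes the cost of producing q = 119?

N* = 0, K* = 23.8

The inputs are perfect substitutes, so the firm uses whichever has the lower cost per unit of output.
Cost per unit of output via N is w/2 = 13; via K it is r/5 = 0.8. K is cheaper.
Producing q = 119 with K alone: N = 0, K = 23.8.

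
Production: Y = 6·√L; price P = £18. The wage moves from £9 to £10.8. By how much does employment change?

ΔL = -11

From P·MP_L = w with MP_L = 3·L^(-1/2), the labor demand is L(w) = (54/w)^(2).
At w = 9: L = 36. At w = 10.8: L = 25.
ΔL = 25 − 36 = -11.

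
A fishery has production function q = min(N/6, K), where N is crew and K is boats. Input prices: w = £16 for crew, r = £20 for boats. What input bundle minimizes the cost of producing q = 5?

N* = 30, K* = 5

With a fixed-proportions technology, the cost-minimizing bundle uses no slack in either input: N/6 = K = q.
So N = 6·5 = 30 and K = 5.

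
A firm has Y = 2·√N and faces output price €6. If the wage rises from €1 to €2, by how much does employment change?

From P·MP_N = w with MP_N = N^(-1/2), the labor demand is N(w) = (6/w)^(2).
At w = 1: N = 36. At w = 2: N = 9.
ΔN = 9 − 36 = -27.

ΔN = -27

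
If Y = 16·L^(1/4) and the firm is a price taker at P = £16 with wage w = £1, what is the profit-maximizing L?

L* = 256

MP_L = (1/4)·16·L^(-3/4) = 4·L^(-3/4).
Profit maximization for a price taker requires P·MP_L = w: 16·4·L^(-3/4) = 1.
So L^(-3/4) = 0.015625, which gives L = 256.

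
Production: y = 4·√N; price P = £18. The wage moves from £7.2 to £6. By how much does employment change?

From P·MP_N = w with MP_N = 2·N^(-1/2), the labor demand is N(w) = (36/w)^(2).
At w = 7.2: N = 25. At w = 6: N = 36.
ΔN = 36 − 25 = 11.

ΔN = 11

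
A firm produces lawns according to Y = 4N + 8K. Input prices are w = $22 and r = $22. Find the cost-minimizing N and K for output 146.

N* = 0, K* = 18.25

The inputs are perfect substitutes, so the firm uses whichever has the lower cost per unit of output.
Cost per unit of output via N is w/4 = 5.5; via K it is r/8 = 2.75. K is cheaper.
Producing Y = 146 with K alone: N = 0, K = 18.25.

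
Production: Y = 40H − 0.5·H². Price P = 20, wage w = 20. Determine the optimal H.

H* = 39

The marginal product of H is MP_H = 40 − H.
A price-taking firm hires until the value of the marginal product equals the wage: P·MP_H = w, so 20·(40 − H) = 20.
Then 40 − H = 1, giving H = 39.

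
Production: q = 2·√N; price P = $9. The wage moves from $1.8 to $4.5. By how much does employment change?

From P·MP_N = w with MP_N = N^(-1/2), the labor demand is N(w) = (9/w)^(2).
At w = 1.8: N = 25. At w = 4.5: N = 4.
ΔN = 4 − 25 = -21.

ΔN = -21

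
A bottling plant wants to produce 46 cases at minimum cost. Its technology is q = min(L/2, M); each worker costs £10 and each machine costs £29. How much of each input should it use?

L* = 92, M* = 46

With a fixed-proportions technology, the cost-minimizing bundle uses no slack in either input: L/2 = M = q.
So L = 2·46 = 92 and M = 46.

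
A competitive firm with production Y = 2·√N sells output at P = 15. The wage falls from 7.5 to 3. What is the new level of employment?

From P·MP_N = w with MP_N = N^(-1/2), the labor demand is N(w) = (15/w)^(2).
At w = 7.5: N = 4. At w = 3: N = 25.

N* = 25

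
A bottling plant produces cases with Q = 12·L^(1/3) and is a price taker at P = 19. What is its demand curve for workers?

L(w) = (76/w)^(3/2)

MP_L = (1/3)·12·L^(-2/3) = 4·L^(-2/3).
Setting P·MP_L = w: 76·L^(-2/3) = w.
Solving for L: L^(-2/3) = w/76, so L = (76/w)^(3/2).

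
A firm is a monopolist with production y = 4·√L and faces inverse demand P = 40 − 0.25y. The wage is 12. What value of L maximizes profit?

L* = 25

Marginal revenue from the inverse demand is MR = 40 − 0.5y.
The marginal product is MP_L = 2·L^(-1/2).
A monopolist hires until marginal revenue product equals the wage: MR·MP_L = w.
At L, y = 4·√L. Substituting and solving: (40 − 2·√L)·2·L^(-1/2) = 12 gives L = 25.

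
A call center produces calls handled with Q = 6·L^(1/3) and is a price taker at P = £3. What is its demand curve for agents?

L(w) = (6/w)^(3/2)

MP_L = (1/3)·6·L^(-2/3) = 2·L^(-2/3).
Setting P·MP_L = w: 6·L^(-2/3) = w.
Solving for L: L^(-2/3) = w/6, so L = (6/w)^(3/2).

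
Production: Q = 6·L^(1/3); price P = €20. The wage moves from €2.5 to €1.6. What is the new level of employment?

From P·MP_L = w with MP_L = 2·L^(-2/3), the labor demand is L(w) = (40/w)^(3/2).
At w = 2.5: L = 64. At w = 1.6: L = 125.

L* = 125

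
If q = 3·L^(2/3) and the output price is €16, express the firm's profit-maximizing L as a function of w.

L(w) = 32768/w³

MP_L = (2/3)·3·L^(-1/3) = 2·L^(-1/3).
Setting P·MP_L = w: 32·L^(-1/3) = w.
Solving for L: L^(-1/3) = w/32, so L = (32/w)^(3).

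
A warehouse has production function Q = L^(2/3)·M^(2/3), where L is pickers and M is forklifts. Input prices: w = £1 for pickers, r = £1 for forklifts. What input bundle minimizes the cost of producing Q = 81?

Cost minimization requires the marginal rate of technical substitution to equal the input-price ratio: MP_L/MP_M = w/r.
Here MP_L/MP_M = (2/3)·(M/L)/(2/3) = (M/L). Setting this equal to 1/1 = 1 gives M = L.
Substituting into Q = 81: L^(2/3)·(L)^(2/3) = 81.
Solving, L = 27 and M = 27.

L* = 27, M* = 27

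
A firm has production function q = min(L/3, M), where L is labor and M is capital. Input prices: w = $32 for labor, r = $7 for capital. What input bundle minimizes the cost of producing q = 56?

L* = 168, M* = 56

With a fixed-proportions technology, the cost-minimizing bundle uses no slack in either input: L/3 = M = q.
So L = 3·56 = 168 and M = 56.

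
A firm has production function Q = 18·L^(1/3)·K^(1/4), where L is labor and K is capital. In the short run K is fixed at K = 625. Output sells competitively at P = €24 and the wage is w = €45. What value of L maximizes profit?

With K = 625, MP_L = (1/3)·18·L^(-2/3)·625^(1/4) = 30·L^(-2/3).
Profit maximization for a price taker requires P·MP_L = w: 24·30·L^(-2/3) = 45.
So L^(-2/3) = 0.0625, which gives L = 64.

L* = 64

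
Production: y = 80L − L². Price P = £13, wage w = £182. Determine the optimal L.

L* = 33

The marginal product of L is MP_L = 80 − 2L.
A price-taking firm hires until the value of the marginal product equals the wage: P·MP_L = w, so 13·(80 − 2L) = 182.
Then 80 − 2L = 14, giving L = 33.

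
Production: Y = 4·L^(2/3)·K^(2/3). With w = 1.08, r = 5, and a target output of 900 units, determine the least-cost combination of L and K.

L* = 125, K* = 27

Cost minimization requires the marginal rate of technical substitution to equal the input-price ratio: MP_L/MP_K = w/r.
Here MP_L/MP_K = (2/3)·(K/L)/(2/3) = (K/L). Setting this equal to 1.08/5 = 0.216 gives K = 0.216L.
Substituting into Y = 900: 4·L^(2/3)·(0.216L)^(2/3) = 900.
Solving, L = 125 and K = 27.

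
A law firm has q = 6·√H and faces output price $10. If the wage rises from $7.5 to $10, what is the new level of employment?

From P·MP_H = w with MP_H = 3·H^(-1/2), the labor demand is H(w) = (30/w)^(2).
At w = 7.5: H = 16. At w = 10: H = 9.

H* = 9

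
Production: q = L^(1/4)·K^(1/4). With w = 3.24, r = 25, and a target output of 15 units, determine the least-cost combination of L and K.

Cost minimization requires the marginal rate of technical substitution to equal the input-price ratio: MP_L/MP_K = w/r.
Here MP_L/MP_K = (1/4)·(K/L)/(1/4) = (K/L). Setting this equal to 3.24/25 = 0.1296 gives K = 0.1296L.
Substituting into q = 15: L^(1/4)·(0.1296L)^(1/4) = 15.
Solving, L = 625 and K = 81.

L* = 625, K* = 81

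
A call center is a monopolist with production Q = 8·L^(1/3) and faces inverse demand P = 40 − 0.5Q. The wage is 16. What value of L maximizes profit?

Marginal revenue from the inverse demand is MR = 40 − Q.
The marginal product is MP_L = (8/3)·L^(-2/3).
A monopolist hires until marginal revenue product equals the wage: MR·MP_L = w.
At L, Q = 8·L^(1/3). Substituting and solving: (40 − 8·L^(1/3))·(8/3)·L^(-2/3) = 16 gives L = 8.

L* = 8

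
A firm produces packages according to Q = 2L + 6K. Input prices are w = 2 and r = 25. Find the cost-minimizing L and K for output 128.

The inputs are perfect substitutes, so the firm uses whichever has the lower cost per unit of output.
Cost per unit of output via L is w/2 = 1; via K it is r/6 = 25/6. L is cheaper.
Producing Q = 128 with L alone: L = 64, K = 0.

L* = 64, K* = 0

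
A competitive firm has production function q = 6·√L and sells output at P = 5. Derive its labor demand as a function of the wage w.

MP_L = (1/2)·6·L^(-1/2) = 3·L^(-1/2).
Setting P·MP_L = w: 15·L^(-1/2) = w.
Solving for L: L^(-1/2) = w/15, so L = (15/w)^(2).

L(w) = 225/w²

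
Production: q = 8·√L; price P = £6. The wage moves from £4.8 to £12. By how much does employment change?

From P·MP_L = w with MP_L = 4·L^(-1/2), the labor demand is L(w) = (24/w)^(2).
At w = 4.8: L = 25. At w = 12: L = 4.
ΔL = 4 − 25 = -21.

ΔL = -21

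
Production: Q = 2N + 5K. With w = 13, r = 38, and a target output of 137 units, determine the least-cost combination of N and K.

The inputs are perfect substitutes, so the firm uses whichever has the lower cost per unit of output.
Cost per unit of output via N is w/2 = 6.5; via K it is r/5 = 7.6. N is cheaper.
Producing Q = 137 with N alone: N = 68.5, K = 0.

N* = 68.5, K* = 0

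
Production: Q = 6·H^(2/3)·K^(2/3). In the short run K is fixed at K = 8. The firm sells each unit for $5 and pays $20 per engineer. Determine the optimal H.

H* = 64

With K = 8, MP_H = (2/3)·6·H^(-1/3)·8^(2/3) = 16·H^(-1/3).
Profit maximization for a price taker requires P·MP_H = w: 5·16·H^(-1/3) = 20.
So H^(-1/3) = 0.25, which gives H = 64.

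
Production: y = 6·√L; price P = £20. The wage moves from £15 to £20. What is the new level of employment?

L* = 9

From P·MP_L = w with MP_L = 3·L^(-1/2), the labor demand is L(w) = (60/w)^(2).
At w = 15: L = 16. At w = 20: L = 9.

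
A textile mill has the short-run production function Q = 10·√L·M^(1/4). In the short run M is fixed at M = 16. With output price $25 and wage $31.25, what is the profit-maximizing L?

With M = 16, MP_L = (1/2)·10·L^(-1/2)·16^(1/4) = 10·L^(-1/2).
Profit maximization for a price taker requires P·MP_L = w: 25·10·L^(-1/2) = 31.25.
So L^(-1/2) = 0.125, which gives L = 64.

L* = 64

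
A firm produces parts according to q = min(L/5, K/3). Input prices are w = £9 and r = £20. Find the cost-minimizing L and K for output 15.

L* = 75, K* = 45

With a fixed-proportions technology, the cost-minimizing bundle uses no slack in either input: L/5 = K/3 = q.
So L = 5·15 = 75 and K = 3·15 = 45.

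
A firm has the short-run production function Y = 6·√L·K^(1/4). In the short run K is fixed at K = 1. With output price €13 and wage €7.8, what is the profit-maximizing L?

L* = 25

With K = 1, MP_L = (1/2)·6·L^(-1/2)·1^(1/4) = 3·L^(-1/2).
Profit maximization for a price taker requires P·MP_L = w: 13·3·L^(-1/2) = 7.8.
So L^(-1/2) = 0.2, which gives L = 25.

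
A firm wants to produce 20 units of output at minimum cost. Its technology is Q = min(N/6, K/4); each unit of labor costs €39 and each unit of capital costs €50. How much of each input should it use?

With a fixed-proportions technology, the cost-minimizing bundle uses no slack in either input: N/6 = K/4 = Q.
So N = 6·20 = 120 and K = 4·20 = 80.

N* = 120, K* = 80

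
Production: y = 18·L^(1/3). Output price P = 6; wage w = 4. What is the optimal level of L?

MP_L = (1/3)·18·L^(-2/3) = 6·L^(-2/3).
Profit maximization for a price taker requires P·MP_L = w: 6·6·L^(-2/3) = 4.
So L^(-2/3) = 1/9, which gives L = 27.

L* = 27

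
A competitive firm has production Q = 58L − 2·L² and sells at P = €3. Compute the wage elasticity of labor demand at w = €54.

ε = -0.45

From P·MP_L = w with MP_L = 58 − 4L, labor demand is L(w) = (58 − w/3)/4.
dL/dw = −1/(12) = -1/12.
At w = 54, L = 10, so ε = (dL/dw)·(w/L) = (-1/12)·(54/10) = -0.45.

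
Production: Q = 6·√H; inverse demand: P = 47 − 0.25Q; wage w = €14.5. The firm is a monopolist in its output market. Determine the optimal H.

H* = 36

Marginal revenue from the inverse demand is MR = 47 − 0.5Q.
The marginal product is MP_H = 3·H^(-1/2).
A monopolist hires until marginal revenue product equals the wage: MR·MP_H = w.
At H, Q = 6·√H. Substituting and solving: (47 − 3·√H)·3·H^(-1/2) = 14.5 gives H = 36.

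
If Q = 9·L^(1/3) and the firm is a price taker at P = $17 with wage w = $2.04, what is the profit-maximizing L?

L* = 125

MP_L = (1/3)·9·L^(-2/3) = 3·L^(-2/3).
Profit maximization for a price taker requires P·MP_L = w: 17·3·L^(-2/3) = 2.04.
So L^(-2/3) = 0.04, which gives L = 125.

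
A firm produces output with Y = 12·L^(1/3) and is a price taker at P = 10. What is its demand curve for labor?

MP_L = (1/3)·12·L^(-2/3) = 4·L^(-2/3).
Setting P·MP_L = w: 40·L^(-2/3) = w.
Solving for L: L^(-2/3) = w/40, so L = (40/w)^(3/2).

L(w) = (40/w)^(3/2)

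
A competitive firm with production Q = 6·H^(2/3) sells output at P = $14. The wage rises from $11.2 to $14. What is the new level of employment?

H* = 64

From P·MP_H = w with MP_H = 4·H^(-1/3), the labor demand is H(w) = (56/w)^(3).
At w = 11.2: H = 125. At w = 14: H = 64.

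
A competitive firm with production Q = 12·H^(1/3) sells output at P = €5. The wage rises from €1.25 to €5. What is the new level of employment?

From P·MP_H = w with MP_H = 4·H^(-2/3), the labor demand is H(w) = (20/w)^(3/2).
At w = 1.25: H = 64. At w = 5: H = 8.

H* = 8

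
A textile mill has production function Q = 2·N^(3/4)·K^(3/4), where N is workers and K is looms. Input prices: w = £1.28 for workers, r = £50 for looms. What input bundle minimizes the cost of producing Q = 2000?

N* = 625, K* = 16

Cost minimization requires the marginal rate of technical substitution to equal the input-price ratio: MP_N/MP_K = w/r.
Here MP_N/MP_K = (3/4)·(K/N)/(3/4) = (K/N). Setting this equal to 1.28/50 = 0.0256 gives K = 0.0256N.
Substituting into Q = 2000: 2·N^(3/4)·(0.0256N)^(3/4) = 2000.
Solving, N = 625 and K = 16.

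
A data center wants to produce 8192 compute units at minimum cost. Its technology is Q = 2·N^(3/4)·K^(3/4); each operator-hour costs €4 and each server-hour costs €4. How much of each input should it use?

N* = 256, K* = 256

Cost minimization requires the marginal rate of technical substitution to equal the input-price ratio: MP_N/MP_K = w/r.
Here MP_N/MP_K = (3/4)·(K/N)/(3/4) = (K/N). Setting this equal to 4/4 = 1 gives K = N.
Substituting into Q = 8192: 2·N^(3/4)·(N)^(3/4) = 8192.
Solving, N = 256 and K = 256.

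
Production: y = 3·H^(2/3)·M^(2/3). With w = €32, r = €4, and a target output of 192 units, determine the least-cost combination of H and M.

Cost minimization requires the marginal rate of technical substitution to equal the input-price ratio: MP_H/MP_M = w/r.
Here MP_H/MP_M = (2/3)·(M/H)/(2/3) = (M/H). Setting this equal to 32/4 = 8 gives M = 8H.
Substituting into y = 192: 3·H^(2/3)·(8H)^(2/3) = 192.
Solving, H = 8 and M = 64.

H* = 8, M* = 64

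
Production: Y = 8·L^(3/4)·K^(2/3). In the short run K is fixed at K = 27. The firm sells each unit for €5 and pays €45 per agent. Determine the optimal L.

With K = 27, MP_L = (3/4)·8·L^(-1/4)·27^(2/3) = 54·L^(-1/4).
Profit maximization for a price taker requires P·MP_L = w: 5·54·L^(-1/4) = 45.
So L^(-1/4) = 1/6, which gives L = 1296.

L* = 1296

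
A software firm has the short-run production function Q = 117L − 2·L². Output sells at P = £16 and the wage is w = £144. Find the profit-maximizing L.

L* = 27

The marginal product of L is MP_L = 117 − 4L.
A price-taking firm hires until the value of the marginal product equals the wage: P·MP_L = w, so 16·(117 − 4L) = 144.
Then 117 − 4L = 9, giving L = 27.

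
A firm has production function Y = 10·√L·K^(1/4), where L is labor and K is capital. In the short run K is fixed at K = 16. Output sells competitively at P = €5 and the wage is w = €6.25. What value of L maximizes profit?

L* = 64

With K = 16, MP_L = (1/2)·10·L^(-1/2)·16^(1/4) = 10·L^(-1/2).
Profit maximization for a price taker requires P·MP_L = w: 5·10·L^(-1/2) = 6.25.
So L^(-1/2) = 0.125, which gives L = 64.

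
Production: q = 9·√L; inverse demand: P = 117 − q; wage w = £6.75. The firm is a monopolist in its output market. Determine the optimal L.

Marginal revenue from the inverse demand is MR = 117 − 2q.
The marginal product is MP_L = 4.5·L^(-1/2).
A monopolist hires until marginal revenue product equals the wage: MR·MP_L = w.
At L, q = 9·√L. Substituting and solving: (117 − 18·√L)·4.5·L^(-1/2) = 6.75 gives L = 36.

L* = 36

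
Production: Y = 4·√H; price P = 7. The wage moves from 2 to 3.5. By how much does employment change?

ΔH = -33

From P·MP_H = w with MP_H = 2·H^(-1/2), the labor demand is H(w) = (14/w)^(2).
At w = 2: H = 49. At w = 3.5: H = 16.
ΔH = 16 − 49 = -33.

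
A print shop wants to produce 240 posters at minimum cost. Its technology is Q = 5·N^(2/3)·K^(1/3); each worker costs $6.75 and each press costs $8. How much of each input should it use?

N* = 64, K* = 27

Cost minimization requires the marginal rate of technical substitution to equal the input-price ratio: MP_N/MP_K = w/r.
Here MP_N/MP_K = (2/3)·(K/N)/(1/3) = 2·(K/N). Setting this equal to 6.75/8 = 0.84375 gives K = 0.421875N.
Substituting into Q = 240: 5·N^(2/3)·(0.421875N)^(1/3) = 240.
Solving, N = 64 and K = 27.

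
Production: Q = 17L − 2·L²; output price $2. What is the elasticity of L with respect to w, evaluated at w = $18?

ε = -1.125

From P·MP_L = w with MP_L = 17 − 4L, labor demand is L(w) = (17 − w/2)/4.
dL/dw = −1/(8) = -0.125.
At w = 18, L = 2, so ε = (dL/dw)·(w/L) = (-0.125)·(18/2) = -1.125.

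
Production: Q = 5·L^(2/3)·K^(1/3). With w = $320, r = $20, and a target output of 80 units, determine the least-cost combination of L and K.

Cost minimization requires the marginal rate of technical substitution to equal the input-price ratio: MP_L/MP_K = w/r.
Here MP_L/MP_K = (2/3)·(K/L)/(1/3) = 2·(K/L). Setting this equal to 320/20 = 16 gives K = 8L.
Substituting into Q = 80: 5·L^(2/3)·(8L)^(1/3) = 80.
Solving, L = 8 and K = 64.

L* = 8, K* = 64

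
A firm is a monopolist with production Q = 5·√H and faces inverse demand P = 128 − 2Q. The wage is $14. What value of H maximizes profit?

H* = 25

Marginal revenue from the inverse demand is MR = 128 − 4Q.
The marginal product is MP_H = 2.5·H^(-1/2).
A monopolist hires until marginal revenue product equals the wage: MR·MP_H = w.
At H, Q = 5·√H. Substituting and solving: (128 − 20·√H)·2.5·H^(-1/2) = 14 gives H = 25.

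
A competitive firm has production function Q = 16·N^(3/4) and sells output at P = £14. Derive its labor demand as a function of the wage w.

MP_N = (3/4)·16·N^(-1/4) = 12·N^(-1/4).
Setting P·MP_N = w: 168·N^(-1/4) = w.
Solving for N: N^(-1/4) = w/168, so N = (168/w)^(4).

N(w) = (168/w)^(4)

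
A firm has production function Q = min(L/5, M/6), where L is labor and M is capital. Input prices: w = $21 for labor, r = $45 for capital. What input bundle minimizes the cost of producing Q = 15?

L* = 75, M* = 90

With a fixed-proportions technology, the cost-minimizing bundle uses no slack in either input: L/5 = M/6 = Q.
So L = 5·15 = 75 and M = 6·15 = 90.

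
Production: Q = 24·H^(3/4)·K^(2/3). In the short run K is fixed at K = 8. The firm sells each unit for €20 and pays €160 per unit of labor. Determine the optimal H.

With K = 8, MP_H = (3/4)·24·H^(-1/4)·8^(2/3) = 72·H^(-1/4).
Profit maximization for a price taker requires P·MP_H = w: 20·72·H^(-1/4) = 160.
So H^(-1/4) = 1/9, which gives H = 6561.

H* = 6561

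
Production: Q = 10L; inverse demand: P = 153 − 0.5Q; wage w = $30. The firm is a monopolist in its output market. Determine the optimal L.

L* = 15

Marginal revenue from the inverse demand is MR = 153 − Q.
The marginal product is MP_L = 10.
A monopolist hires until marginal revenue product equals the wage: MR·MP_L = w.
(153 − 10L)·10 = 30, so L = 15.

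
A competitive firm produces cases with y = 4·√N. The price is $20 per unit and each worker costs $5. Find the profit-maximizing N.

N* = 64

MP_N = (1/2)·4·N^(-1/2) = 2·N^(-1/2).
Profit maximization for a price taker requires P·MP_N = w: 20·2·N^(-1/2) = 5.
So N^(-1/2) = 0.125, which gives N = 64.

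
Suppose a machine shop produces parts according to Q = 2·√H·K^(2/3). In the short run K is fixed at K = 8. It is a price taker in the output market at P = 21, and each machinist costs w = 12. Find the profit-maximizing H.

With K = 8, MP_H = (1/2)·2·H^(-1/2)·8^(2/3) = 4·H^(-1/2).
Profit maximization for a price taker requires P·MP_H = w: 21·4·H^(-1/2) = 12.
So H^(-1/2) = 1/7, which gives H = 49.

H* = 49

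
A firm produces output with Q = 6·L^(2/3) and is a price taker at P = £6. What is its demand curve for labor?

L(w) = 13824/w³

MP_L = (2/3)·6·L^(-1/3) = 4·L^(-1/3).
Setting P·MP_L = w: 24·L^(-1/3) = w.
Solving for L: L^(-1/3) = w/24, so L = (24/w)^(3).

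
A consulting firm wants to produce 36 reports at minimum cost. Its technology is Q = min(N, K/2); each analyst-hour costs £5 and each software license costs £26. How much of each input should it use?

N* = 36, K* = 72

With a fixed-proportions technology, the cost-minimizing bundle uses no slack in either input: N = K/2 = Q.
So N = 36 and K = 2·36 = 72.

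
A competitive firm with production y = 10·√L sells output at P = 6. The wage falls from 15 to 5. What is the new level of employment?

From P·MP_L = w with MP_L = 5·L^(-1/2), the labor demand is L(w) = (30/w)^(2).
At w = 15: L = 4. At w = 5: L = 36.

L* = 36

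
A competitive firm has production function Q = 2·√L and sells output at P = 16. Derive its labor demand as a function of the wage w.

L(w) = 256/w²

MP_L = (1/2)·2·L^(-1/2) = L^(-1/2).
Setting P·MP_L = w: 16·L^(-1/2) = w.
Solving for L: L^(-1/2) = w/16, so L = (16/w)^(2).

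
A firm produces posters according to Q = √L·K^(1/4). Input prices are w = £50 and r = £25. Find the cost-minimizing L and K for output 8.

Cost minimization requires the marginal rate of technical substitution to equal the input-price ratio: MP_L/MP_K = w/r.
Here MP_L/MP_K = (1/2)·(K/L)/(1/4) = 2·(K/L). Setting this equal to 50/25 = 2 gives K = L.
Substituting into Q = 8: L^(1/2)·(L)^(1/4) = 8.
Solving, L = 16 and K = 16.

L* = 16, K* = 16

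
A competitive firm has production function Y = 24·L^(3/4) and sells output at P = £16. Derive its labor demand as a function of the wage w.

L(w) = (288/w)^(4)

MP_L = (3/4)·24·L^(-1/4) = 18·L^(-1/4).
Setting P·MP_L = w: 288·L^(-1/4) = w.
Solving for L: L^(-1/4) = w/288, so L = (288/w)^(4).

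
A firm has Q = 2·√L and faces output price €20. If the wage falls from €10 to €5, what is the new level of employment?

L* = 16

From P·MP_L = w with MP_L = L^(-1/2), the labor demand is L(w) = (20/w)^(2).
At w = 10: L = 4. At w = 5: L = 16.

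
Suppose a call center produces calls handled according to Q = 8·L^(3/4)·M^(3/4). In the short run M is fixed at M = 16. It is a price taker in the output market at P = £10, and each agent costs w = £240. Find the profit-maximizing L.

L* = 16

With M = 16, MP_L = (3/4)·8·L^(-1/4)·16^(3/4) = 48·L^(-1/4).
Profit maximization for a price taker requires P·MP_L = w: 10·48·L^(-1/4) = 240.
So L^(-1/4) = 0.5, which gives L = 16.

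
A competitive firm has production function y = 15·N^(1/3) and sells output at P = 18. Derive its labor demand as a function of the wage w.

MP_N = (1/3)·15·N^(-2/3) = 5·N^(-2/3).
Setting P·MP_N = w: 90·N^(-2/3) = w.
Solving for N: N^(-2/3) = w/90, so N = (90/w)^(3/2).

N(w) = (90/w)^(3/2)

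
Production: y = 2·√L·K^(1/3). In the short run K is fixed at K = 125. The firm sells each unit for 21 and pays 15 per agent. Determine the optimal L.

L* = 49

With K = 125, MP_L = (1/2)·2·L^(-1/2)·125^(1/3) = 5·L^(-1/2).
Profit maximization for a price taker requires P·MP_L = w: 21·5·L^(-1/2) = 15.
So L^(-1/2) = 1/7, which gives L = 49.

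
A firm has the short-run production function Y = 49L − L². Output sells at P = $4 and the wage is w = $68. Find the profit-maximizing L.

The marginal product of L is MP_L = 49 − 2L.
A price-taking firm hires until the value of the marginal product equals the wage: P·MP_L = w, so 4·(49 − 2L) = 68.
Then 49 − 2L = 17, giving L = 16.

L* = 16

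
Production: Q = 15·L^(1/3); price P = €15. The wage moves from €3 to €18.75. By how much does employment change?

From P·MP_L = w with MP_L = 5·L^(-2/3), the labor demand is L(w) = (75/w)^(3/2).
At w = 3: L = 125. At w = 18.75: L = 8.
ΔL = 8 − 125 = -117.

ΔL = -117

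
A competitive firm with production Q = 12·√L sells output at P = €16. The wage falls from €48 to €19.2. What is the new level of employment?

L* = 25

From P·MP_L = w with MP_L = 6·L^(-1/2), the labor demand is L(w) = (96/w)^(2).
At w = 48: L = 4. At w = 19.2: L = 25.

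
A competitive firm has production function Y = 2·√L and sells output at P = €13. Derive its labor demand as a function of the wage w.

MP_L = (1/2)·2·L^(-1/2) = L^(-1/2).
Setting P·MP_L = w: 13·L^(-1/2) = w.
Solving for L: L^(-1/2) = w/13, so L = (13/w)^(2).

L(w) = 169/w²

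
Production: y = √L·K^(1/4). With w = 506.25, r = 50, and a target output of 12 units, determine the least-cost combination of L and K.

L* = 16, K* = 81

Cost minimization requires the marginal rate of technical substitution to equal the input-price ratio: MP_L/MP_K = w/r.
Here MP_L/MP_K = (1/2)·(K/L)/(1/4) = 2·(K/L). Setting this equal to 506.25/50 = 10.125 gives K = 5.0625L.
Substituting into y = 12: L^(1/2)·(5.0625L)^(1/4) = 12.
Solving, L = 16 and K = 81.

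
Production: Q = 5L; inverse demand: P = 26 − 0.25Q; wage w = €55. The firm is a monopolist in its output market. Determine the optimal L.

L* = 6

Marginal revenue from the inverse demand is MR = 26 − 0.5Q.
The marginal product is MP_L = 5.
A monopolist hires until marginal revenue product equals the wage: MR·MP_L = w.
(26 − 2.5L)·5 = 55, so L = 6.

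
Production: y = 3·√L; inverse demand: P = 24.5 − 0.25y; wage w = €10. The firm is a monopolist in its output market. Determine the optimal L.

Marginal revenue from the inverse demand is MR = 24.5 − 0.5y.
The marginal product is MP_L = 1.5·L^(-1/2).
A monopolist hires until marginal revenue product equals the wage: MR·MP_L = w.
At L, y = 3·√L. Substituting and solving: (24.5 − 1.5·√L)·1.5·L^(-1/2) = 10 gives L = 9.

L* = 9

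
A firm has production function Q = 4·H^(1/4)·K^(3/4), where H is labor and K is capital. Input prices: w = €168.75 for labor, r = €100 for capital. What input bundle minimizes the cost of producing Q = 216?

H* = 16, K* = 81

Cost minimization requires the marginal rate of technical substitution to equal the input-price ratio: MP_H/MP_K = w/r.
Here MP_H/MP_K = (1/4)·(K/H)/(3/4) = (1/3)·(K/H). Setting this equal to 168.75/100 = 1.6875 gives K = 5.0625H.
Substituting into Q = 216: 4·H^(1/4)·(5.0625H)^(3/4) = 216.
Solving, H = 16 and K = 81.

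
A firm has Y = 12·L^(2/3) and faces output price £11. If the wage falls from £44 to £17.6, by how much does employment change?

From P·MP_L = w with MP_L = 8·L^(-1/3), the labor demand is L(w) = (88/w)^(3).
At w = 44: L = 8. At w = 17.6: L = 125.
ΔL = 125 − 8 = 117.

ΔL = 117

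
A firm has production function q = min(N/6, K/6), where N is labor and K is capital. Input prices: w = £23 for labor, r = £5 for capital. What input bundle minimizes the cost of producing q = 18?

N* = 108, K* = 108

With a fixed-proportions technology, the cost-minimizing bundle uses no slack in either input: N/6 = K/6 = q.
So N = 6·18 = 108 and K = 6·18 = 108.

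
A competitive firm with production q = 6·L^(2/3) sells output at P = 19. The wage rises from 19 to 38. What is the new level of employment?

From P·MP_L = w with MP_L = 4·L^(-1/3), the labor demand is L(w) = (76/w)^(3).
At w = 19: L = 64. At w = 38: L = 8.

L* = 8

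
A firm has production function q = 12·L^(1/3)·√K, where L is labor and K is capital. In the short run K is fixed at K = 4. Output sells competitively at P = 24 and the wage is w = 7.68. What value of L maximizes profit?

L* = 125

With K = 4, MP_L = (1/3)·12·L^(-2/3)·4^(1/2) = 8·L^(-2/3).
Profit maximization for a price taker requires P·MP_L = w: 24·8·L^(-2/3) = 7.68.
So L^(-2/3) = 0.04, which gives L = 125.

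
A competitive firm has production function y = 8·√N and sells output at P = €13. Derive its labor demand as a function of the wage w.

MP_N = (1/2)·8·N^(-1/2) = 4·N^(-1/2).
Setting P·MP_N = w: 52·N^(-1/2) = w.
Solving for N: N^(-1/2) = w/52, so N = (52/w)^(2).

N(w) = 2704/w²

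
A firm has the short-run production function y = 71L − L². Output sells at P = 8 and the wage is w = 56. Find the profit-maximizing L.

L* = 32

The marginal product of L is MP_L = 71 − 2L.
A price-taking firm hires until the value of the marginal product equals the wage: P·MP_L = w, so 8·(71 − 2L) = 56.
Then 71 − 2L = 7, giving L = 32.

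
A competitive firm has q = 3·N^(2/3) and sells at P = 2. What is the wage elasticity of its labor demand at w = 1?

ε = -3

MP_N = (2/3)·3·N^(-1/3), so P·MP_N = w gives 4·N^(-1/3) = w.
Solving, N(w) = (4/w)^(3). This is a constant-elasticity form: N ∝ w^(−3), so ε = −3.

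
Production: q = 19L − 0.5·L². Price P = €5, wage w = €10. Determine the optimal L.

L* = 17

The marginal product of L is MP_L = 19 − L.
A price-taking firm hires until the value of the marginal product equals the wage: P·MP_L = w, so 5·(19 − L) = 10.
Then 19 − L = 2, giving L = 17.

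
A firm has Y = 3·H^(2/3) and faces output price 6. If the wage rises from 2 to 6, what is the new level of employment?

H* = 8

From P·MP_H = w with MP_H = 2·H^(-1/3), the labor demand is H(w) = (12/w)^(3).
At w = 2: H = 216. At w = 6: H = 8.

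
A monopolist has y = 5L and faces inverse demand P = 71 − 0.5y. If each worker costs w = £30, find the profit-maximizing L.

Marginal revenue from the inverse demand is MR = 71 − y.
The marginal product is MP_L = 5.
A monopolist hires until marginal revenue product equals the wage: MR·MP_L = w.
(71 − 5L)·5 = 30, so L = 13.

L* = 13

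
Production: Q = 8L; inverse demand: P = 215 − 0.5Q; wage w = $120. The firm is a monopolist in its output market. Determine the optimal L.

L* = 25

Marginal revenue from the inverse demand is MR = 215 − Q.
The marginal product is MP_L = 8.
A monopolist hires until marginal revenue product equals the wage: MR·MP_L = w.
(215 − 8L)·8 = 120, so L = 25.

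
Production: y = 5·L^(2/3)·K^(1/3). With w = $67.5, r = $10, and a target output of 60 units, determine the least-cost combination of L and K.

L* = 8, K* = 27

Cost minimization requires the marginal rate of technical substitution to equal the input-price ratio: MP_L/MP_K = w/r.
Here MP_L/MP_K = (2/3)·(K/L)/(1/3) = 2·(K/L). Setting this equal to 67.5/10 = 6.75 gives K = 3.375L.
Substituting into y = 60: 5·L^(2/3)·(3.375L)^(1/3) = 60.
Solving, L = 8 and K = 27.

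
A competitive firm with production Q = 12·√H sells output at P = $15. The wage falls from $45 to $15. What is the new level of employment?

H* = 36

From P·MP_H = w with MP_H = 6·H^(-1/2), the labor demand is H(w) = (90/w)^(2).
At w = 45: H = 4. At w = 15: H = 36.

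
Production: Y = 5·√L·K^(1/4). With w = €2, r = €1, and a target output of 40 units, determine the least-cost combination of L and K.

L* = 16, K* = 16

Cost minimization requires the marginal rate of technical substitution to equal the input-price ratio: MP_L/MP_K = w/r.
Here MP_L/MP_K = (1/2)·(K/L)/(1/4) = 2·(K/L). Setting this equal to 2/1 = 2 gives K = L.
Substituting into Y = 40: 5·L^(1/2)·(L)^(1/4) = 40.
Solving, L = 16 and K = 16.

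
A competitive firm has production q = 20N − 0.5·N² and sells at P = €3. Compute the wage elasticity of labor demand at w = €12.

From P·MP_N = w with MP_N = 20 − N, labor demand is N(w) = 20 − w/3.
dN/dw = −1/(3) = -1/3.
At w = 12, N = 16, so ε = (dN/dw)·(w/N) = (-1/3)·(12/16) = -0.25.

ε = -0.25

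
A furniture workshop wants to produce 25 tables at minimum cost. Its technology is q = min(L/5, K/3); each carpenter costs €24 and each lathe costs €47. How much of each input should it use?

L* = 125, K* = 75

With a fixed-proportions technology, the cost-minimizing bundle uses no slack in either input: L/5 = K/3 = q.
So L = 5·25 = 125 and K = 3·25 = 75.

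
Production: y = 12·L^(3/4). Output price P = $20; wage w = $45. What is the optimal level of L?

L* = 256

MP_L = (3/4)·12·L^(-1/4) = 9·L^(-1/4).
Profit maximization for a price taker requires P·MP_L = w: 20·9·L^(-1/4) = 45.
So L^(-1/4) = 0.25, which gives L = 256.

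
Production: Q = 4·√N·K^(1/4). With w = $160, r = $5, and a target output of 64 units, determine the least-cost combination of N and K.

N* = 16, K* = 256

Cost minimization requires the marginal rate of technical substitution to equal the input-price ratio: MP_N/MP_K = w/r.
Here MP_N/MP_K = (1/2)·(K/N)/(1/4) = 2·(K/N). Setting this equal to 160/5 = 32 gives K = 16N.
Substituting into Q = 64: 4·N^(1/2)·(16N)^(1/4) = 64.
Solving, N = 16 and K = 256.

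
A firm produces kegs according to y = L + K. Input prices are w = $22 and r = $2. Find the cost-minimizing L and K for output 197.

The inputs are perfect substitutes, so the firm uses whichever has the lower cost per unit of output.
Cost per unit of output via L is 22; via K it is 2. K is cheaper.
Producing y = 197 with K alone: L = 0, K = 197.

L* = 0, K* = 197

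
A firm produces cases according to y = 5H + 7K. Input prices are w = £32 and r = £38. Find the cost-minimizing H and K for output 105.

The inputs are perfect substitutes, so the firm uses whichever has the lower cost per unit of output.
Cost per unit of output via H is w/5 = 6.4; via K it is r/7 = 38/7. K is cheaper.
Producing y = 105 with K alone: H = 0, K = 15.

H* = 0, K* = 15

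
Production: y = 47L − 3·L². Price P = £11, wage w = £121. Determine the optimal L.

The marginal product of L is MP_L = 47 − 6L.
A price-taking firm hires until the value of the marginal product equals the wage: P·MP_L = w, so 11·(47 − 6L) = 121.
Then 47 − 6L = 11, giving L = 6.

L* = 6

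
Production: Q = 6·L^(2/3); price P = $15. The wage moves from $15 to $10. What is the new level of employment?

From P·MP_L = w with MP_L = 4·L^(-1/3), the labor demand is L(w) = (60/w)^(3).
At w = 15: L = 64. At w = 10: L = 216.

L* = 216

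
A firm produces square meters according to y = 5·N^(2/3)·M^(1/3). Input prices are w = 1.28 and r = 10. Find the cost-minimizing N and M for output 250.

N* = 125, M* = 8

Cost minimization requires the marginal rate of technical substitution to equal the input-price ratio: MP_N/MP_M = w/r.
Here MP_N/MP_M = (2/3)·(M/N)/(1/3) = 2·(M/N). Setting this equal to 1.28/10 = 0.128 gives M = 0.064N.
Substituting into y = 250: 5·N^(2/3)·(0.064N)^(1/3) = 250.
Solving, N = 125 and M = 8.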